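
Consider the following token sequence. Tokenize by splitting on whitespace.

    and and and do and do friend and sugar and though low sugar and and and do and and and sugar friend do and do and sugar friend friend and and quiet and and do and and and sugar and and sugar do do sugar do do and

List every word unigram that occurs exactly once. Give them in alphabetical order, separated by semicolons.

Unigram counts meeting the condition (exactly once):
  low: 1
  quiet: 1
  though: 1

low; quiet; though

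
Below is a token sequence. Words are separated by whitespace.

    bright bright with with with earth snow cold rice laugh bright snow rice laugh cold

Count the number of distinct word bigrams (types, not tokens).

12

15 tokens → 14 bigram windows in total.
Repeated bigrams (each contributes count−1 duplicates):
  rice laugh: 2
  with with: 2
2 duplicate windows → 14 − 2 = 12 distinct.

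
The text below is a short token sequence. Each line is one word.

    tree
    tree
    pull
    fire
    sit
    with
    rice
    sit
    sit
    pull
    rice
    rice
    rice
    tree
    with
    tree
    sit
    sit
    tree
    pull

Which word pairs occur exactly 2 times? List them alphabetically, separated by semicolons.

rice rice; sit sit; tree pull

Bigram counts meeting the condition (exactly 2 times):
  rice rice: 2
  sit sit: 2
  tree pull: 2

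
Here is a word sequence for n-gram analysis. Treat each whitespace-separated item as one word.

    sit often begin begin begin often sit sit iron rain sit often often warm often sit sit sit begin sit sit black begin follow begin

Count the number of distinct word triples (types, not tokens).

22

25 tokens → 23 trigram windows in total.
Repeated trigrams (each contributes count−1 duplicates):
  often sit sit: 2
1 duplicate windows → 23 − 1 = 22 distinct.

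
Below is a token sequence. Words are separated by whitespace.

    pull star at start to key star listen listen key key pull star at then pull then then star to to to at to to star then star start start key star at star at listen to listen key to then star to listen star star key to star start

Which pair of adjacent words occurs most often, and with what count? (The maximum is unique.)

Bigram frequencies (highest first):
  star at: 4
  then star: 3
  to to: 3
  pull star: 2
  key star: 2
  listen key: 2
  … (28 more, each ≤ 2)

"star at", 4 times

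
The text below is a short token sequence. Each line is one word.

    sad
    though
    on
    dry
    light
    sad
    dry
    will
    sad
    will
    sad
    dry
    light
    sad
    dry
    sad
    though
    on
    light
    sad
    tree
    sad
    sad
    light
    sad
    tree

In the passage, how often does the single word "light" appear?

Scanning the 26 tokens for "light":
  position 5: light
  position 13: light
  position 19: light
  position 24: light

4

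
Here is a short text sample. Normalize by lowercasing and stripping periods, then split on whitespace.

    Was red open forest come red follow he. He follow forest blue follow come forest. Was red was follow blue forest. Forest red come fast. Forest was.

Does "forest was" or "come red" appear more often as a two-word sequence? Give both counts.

"forest was": 2 occurrences
"come red": 1 occurrence

"forest was" (2 vs 1)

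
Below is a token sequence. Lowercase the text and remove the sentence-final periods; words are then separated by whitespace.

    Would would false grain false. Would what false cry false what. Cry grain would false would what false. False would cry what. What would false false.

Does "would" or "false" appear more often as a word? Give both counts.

"false" (9 vs 7)

"would": 7 occurrences
"false": 9 occurrences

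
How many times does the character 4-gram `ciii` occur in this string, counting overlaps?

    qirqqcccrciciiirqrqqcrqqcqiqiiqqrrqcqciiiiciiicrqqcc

Sliding a length-4 window over the 52 characters (49 positions):
  position 12–15: ciii
  position 38–41: ciii
  position 43–46: ciii

3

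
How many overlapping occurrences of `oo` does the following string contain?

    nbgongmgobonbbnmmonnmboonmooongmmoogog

4

Sliding a length-2 window over the 38 characters (37 positions):
  position 23–24: oo
  position 27–28: oo
  position 28–29: oo
  position 34–35: oo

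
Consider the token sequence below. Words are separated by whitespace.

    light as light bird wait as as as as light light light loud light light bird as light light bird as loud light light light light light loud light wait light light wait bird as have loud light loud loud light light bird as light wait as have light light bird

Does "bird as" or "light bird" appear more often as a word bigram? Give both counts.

"light bird" (5 vs 4)

"bird as": 4 occurrences
"light bird": 5 occurrences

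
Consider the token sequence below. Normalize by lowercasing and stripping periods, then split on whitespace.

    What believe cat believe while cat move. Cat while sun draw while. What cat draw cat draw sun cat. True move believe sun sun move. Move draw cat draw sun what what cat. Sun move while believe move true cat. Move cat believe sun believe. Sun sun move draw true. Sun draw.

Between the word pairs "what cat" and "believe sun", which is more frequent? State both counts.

"believe sun" (3 vs 2)

"what cat": 2 occurrences
"believe sun": 3 occurrences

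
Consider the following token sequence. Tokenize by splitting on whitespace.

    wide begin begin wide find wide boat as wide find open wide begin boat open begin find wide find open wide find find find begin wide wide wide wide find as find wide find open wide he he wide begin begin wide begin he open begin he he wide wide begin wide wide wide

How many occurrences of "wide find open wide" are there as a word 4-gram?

Scanning the 51 overlapping 4-gram windows for "wide find open wide":
  position 9–12: wide find open wide
  position 18–21: wide find open wide
  position 33–36: wide find open wide

3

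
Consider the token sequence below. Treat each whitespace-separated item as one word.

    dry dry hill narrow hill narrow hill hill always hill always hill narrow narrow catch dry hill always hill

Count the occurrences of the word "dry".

3

Scanning the 19 tokens for "dry":
  position 1: dry
  position 2: dry
  position 16: dry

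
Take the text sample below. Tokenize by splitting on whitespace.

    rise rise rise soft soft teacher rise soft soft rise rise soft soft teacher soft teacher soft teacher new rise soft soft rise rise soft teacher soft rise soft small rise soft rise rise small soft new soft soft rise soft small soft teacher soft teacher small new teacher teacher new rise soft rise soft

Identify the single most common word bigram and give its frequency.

"rise soft", 10 times

Bigram frequencies (highest first):
  rise soft: 10
  soft teacher: 7
  soft rise: 6
  rise rise: 5
  soft soft: 5
  teacher soft: 4
  … (13 more, each ≤ 2)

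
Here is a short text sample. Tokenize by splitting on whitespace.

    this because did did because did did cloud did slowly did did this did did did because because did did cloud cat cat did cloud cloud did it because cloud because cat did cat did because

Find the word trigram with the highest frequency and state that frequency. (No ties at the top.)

"because did did", 3 times

Trigram frequencies (highest first):
  because did did: 3
  did did because: 2
  did did cloud: 2
  this because did: 1
  did because did: 1
  did cloud did: 1
  … (24 more, each ≤ 1)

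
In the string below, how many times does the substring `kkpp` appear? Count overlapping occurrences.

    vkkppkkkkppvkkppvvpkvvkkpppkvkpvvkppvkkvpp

Sliding a length-4 window over the 42 characters (39 positions):
  position 2–5: kkpp
  position 8–11: kkpp
  position 13–16: kkpp
  position 23–26: kkpp

4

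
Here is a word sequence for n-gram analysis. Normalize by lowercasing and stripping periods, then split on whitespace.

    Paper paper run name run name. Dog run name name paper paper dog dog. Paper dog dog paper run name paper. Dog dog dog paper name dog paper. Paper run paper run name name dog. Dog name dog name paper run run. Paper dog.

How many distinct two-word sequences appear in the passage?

44 tokens → 43 bigram windows in total.
Repeated bigrams (each contributes count−1 duplicates):
  dog dog: 5
  paper run: 5
  run name: 5
  dog paper: 4
  name dog: 4
  paper dog: 4
  name paper: 3
  paper paper: 3
  … (3 more repeated)
28 duplicate windows → 43 − 28 = 15 distinct.

15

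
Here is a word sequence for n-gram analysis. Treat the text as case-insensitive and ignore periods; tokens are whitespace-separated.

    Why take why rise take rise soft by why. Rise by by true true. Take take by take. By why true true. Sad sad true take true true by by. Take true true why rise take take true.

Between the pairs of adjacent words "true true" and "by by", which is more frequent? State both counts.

"true true" (4 vs 2)

"true true": 4 occurrences
"by by": 2 occurrences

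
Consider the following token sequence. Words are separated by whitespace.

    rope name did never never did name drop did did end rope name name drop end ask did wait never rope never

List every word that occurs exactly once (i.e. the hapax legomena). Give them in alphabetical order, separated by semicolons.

ask; wait

Unigram counts meeting the condition (exactly once (i.e. the hapax legomena)):
  ask: 1
  wait: 1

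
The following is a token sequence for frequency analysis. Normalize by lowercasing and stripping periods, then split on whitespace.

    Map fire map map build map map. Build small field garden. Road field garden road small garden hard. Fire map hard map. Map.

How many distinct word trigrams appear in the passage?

23 tokens → 21 trigram windows in total.
Repeated trigrams (each contributes count−1 duplicates):
  field garden road: 2
  map map build: 2
2 duplicate windows → 21 − 2 = 19 distinct.

19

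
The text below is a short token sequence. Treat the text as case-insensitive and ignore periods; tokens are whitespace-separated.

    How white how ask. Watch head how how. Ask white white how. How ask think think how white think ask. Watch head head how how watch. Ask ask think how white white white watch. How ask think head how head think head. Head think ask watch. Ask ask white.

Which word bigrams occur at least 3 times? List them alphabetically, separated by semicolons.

Bigram counts meeting the condition (at least 3 times):
  ask think: 3
  ask watch: 3
  head how: 3
  how ask: 4
  how how: 3
  how white: 3
  white white: 3

ask think; ask watch; head how; how ask; how how; how white; white white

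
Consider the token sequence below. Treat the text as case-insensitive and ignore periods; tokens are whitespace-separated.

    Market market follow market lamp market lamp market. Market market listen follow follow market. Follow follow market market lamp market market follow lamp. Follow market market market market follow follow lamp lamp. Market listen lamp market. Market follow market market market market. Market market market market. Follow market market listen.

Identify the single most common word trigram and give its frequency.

Trigram frequencies (highest first):
  market market market: 9
  market market follow: 5
  follow market market: 4
  market follow market: 3
  market lamp market: 3
  lamp market market: 3
  … (18 more, each ≤ 2)

"market market market", 9 times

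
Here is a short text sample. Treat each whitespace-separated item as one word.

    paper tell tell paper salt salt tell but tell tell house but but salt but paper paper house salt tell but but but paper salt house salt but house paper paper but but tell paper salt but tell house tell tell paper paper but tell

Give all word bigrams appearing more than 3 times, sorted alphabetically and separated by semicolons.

but but; but tell

Bigram counts meeting the condition (more than 3 times):
  but but: 4
  but tell: 4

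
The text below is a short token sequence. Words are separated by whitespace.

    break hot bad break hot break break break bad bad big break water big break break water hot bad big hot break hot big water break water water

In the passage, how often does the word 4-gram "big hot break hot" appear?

Scanning the 25 overlapping 4-gram windows for "big hot break hot":
  position 20–23: big hot break hot

1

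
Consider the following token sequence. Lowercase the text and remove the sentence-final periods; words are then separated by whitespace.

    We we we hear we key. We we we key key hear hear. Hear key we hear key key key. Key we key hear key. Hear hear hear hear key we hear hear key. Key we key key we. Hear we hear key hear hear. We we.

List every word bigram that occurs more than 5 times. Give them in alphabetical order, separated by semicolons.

Bigram counts meeting the condition (more than 5 times):
  hear hear: 7
  hear key: 6
  key key: 6
  key we: 6

hear hear; hear key; key key; key we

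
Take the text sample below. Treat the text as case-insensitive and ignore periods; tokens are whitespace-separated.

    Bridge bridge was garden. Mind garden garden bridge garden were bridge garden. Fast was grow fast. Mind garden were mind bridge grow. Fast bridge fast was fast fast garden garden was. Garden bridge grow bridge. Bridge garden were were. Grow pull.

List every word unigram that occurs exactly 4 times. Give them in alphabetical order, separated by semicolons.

grow; was; were

Unigram counts meeting the condition (exactly 4 times):
  grow: 4
  was: 4
  were: 4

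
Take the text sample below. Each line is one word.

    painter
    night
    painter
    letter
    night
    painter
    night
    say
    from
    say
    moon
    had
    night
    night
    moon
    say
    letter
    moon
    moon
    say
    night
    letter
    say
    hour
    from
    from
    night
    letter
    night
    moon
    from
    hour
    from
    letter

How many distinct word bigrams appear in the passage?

26

34 tokens → 33 bigram windows in total.
Repeated bigrams (each contributes count−1 duplicates):
  hour from: 2
  letter night: 2
  moon say: 2
  night letter: 2
  night moon: 2
  night painter: 2
  painter night: 2
7 duplicate windows → 33 − 7 = 26 distinct.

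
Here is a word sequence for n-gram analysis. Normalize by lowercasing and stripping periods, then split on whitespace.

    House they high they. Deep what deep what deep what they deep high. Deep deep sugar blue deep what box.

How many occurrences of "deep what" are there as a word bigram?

Scanning the 19 overlapping bigram windows for "deep what":
  position 5–6: deep what
  position 7–8: deep what
  position 9–10: deep what
  position 18–19: deep what

4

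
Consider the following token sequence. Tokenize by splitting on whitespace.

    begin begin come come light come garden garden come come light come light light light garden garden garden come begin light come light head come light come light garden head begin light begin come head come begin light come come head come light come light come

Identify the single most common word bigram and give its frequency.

"come light", 8 times

Bigram frequencies (highest first):
  come light: 8
  light come: 7
  come come: 3
  garden garden: 3
  begin light: 3
  head come: 3
  … (12 more, each ≤ 2)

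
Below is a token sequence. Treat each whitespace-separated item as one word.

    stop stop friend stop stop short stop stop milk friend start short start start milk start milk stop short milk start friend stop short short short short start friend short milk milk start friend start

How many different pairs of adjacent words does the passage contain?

35 tokens → 34 bigram windows in total.
Repeated bigrams (each contributes count−1 duplicates):
  milk start: 3
  short short: 3
  start friend: 3
  stop short: 3
  stop stop: 3
  friend start: 2
  friend stop: 2
  short milk: 2
  … (2 more repeated)
15 duplicate windows → 34 − 15 = 19 distinct.

19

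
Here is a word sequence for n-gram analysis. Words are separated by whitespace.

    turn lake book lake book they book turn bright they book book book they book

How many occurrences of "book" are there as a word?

7

Scanning the 15 tokens for "book":
  position 3: book
  position 5: book
  position 7: book
  position 11: book
  position 12: book
  position 13: book
  position 15: book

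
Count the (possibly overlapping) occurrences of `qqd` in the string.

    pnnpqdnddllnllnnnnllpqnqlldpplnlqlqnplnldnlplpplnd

0

Sliding a length-3 window over the 50 characters (48 positions):
  (no match at any position)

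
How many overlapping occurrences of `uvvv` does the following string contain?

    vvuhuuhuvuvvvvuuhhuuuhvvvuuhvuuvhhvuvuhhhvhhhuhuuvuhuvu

1

Sliding a length-4 window over the 55 characters (52 positions):
  position 10–13: uvvv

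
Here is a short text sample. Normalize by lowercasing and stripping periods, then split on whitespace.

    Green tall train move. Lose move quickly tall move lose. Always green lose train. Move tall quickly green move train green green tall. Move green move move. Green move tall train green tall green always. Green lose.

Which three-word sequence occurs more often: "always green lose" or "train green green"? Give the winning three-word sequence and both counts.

"always green lose" (2 vs 1)

"always green lose": 2 occurrences
"train green green": 1 occurrence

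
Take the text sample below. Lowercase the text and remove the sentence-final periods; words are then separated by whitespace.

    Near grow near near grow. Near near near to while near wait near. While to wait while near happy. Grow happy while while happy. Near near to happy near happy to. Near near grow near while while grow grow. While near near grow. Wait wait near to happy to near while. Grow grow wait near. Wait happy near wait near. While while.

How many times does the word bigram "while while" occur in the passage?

Scanning the 61 overlapping bigram windows for "while while":
  position 22–23: while while
  position 36–37: while while
  position 61–62: while while

3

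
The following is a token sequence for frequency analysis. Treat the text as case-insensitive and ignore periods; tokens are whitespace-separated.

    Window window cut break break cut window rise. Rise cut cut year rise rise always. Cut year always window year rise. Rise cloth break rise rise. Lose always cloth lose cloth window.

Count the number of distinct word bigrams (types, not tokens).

32 tokens → 31 bigram windows in total.
Repeated bigrams (each contributes count−1 duplicates):
  rise rise: 4
  cut year: 2
  year rise: 2
5 duplicate windows → 31 − 5 = 26 distinct.

26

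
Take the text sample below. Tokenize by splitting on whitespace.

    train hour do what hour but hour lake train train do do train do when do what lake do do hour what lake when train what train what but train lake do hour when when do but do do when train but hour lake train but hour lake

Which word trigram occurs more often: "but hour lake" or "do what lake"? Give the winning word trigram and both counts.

"but hour lake" (3 vs 1)

"but hour lake": 3 occurrences
"do what lake": 1 occurrence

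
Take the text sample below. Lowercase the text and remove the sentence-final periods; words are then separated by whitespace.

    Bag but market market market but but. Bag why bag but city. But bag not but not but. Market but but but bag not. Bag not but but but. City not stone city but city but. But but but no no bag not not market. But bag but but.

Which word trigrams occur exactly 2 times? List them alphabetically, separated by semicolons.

Trigram counts meeting the condition (exactly 2 times):
  bag not but: 2
  but bag not: 2
  but but bag: 2
  but city but: 2
  market but but: 2

bag not but; but bag not; but but bag; but city but; market but but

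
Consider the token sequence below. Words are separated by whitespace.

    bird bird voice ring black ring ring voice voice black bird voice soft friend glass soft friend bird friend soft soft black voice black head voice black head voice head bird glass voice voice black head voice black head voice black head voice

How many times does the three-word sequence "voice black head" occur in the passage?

5

Scanning the 41 overlapping trigram windows for "voice black head":
  position 23–25: voice black head
  position 26–28: voice black head
  position 34–36: voice black head
  position 37–39: voice black head
  position 40–42: voice black head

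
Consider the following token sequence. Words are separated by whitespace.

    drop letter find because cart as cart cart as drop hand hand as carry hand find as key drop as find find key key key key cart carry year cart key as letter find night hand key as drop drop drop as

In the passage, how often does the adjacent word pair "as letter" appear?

1

Scanning the 41 overlapping bigram windows for "as letter":
  position 32–33: as letter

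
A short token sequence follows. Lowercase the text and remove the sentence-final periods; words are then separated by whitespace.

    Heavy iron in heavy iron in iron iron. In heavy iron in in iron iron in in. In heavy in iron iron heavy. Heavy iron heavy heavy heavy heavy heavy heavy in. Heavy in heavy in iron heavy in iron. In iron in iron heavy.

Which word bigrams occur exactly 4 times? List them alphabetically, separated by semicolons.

Bigram counts meeting the condition (exactly 4 times):
  heavy iron: 4
  iron heavy: 4

heavy iron; iron heavy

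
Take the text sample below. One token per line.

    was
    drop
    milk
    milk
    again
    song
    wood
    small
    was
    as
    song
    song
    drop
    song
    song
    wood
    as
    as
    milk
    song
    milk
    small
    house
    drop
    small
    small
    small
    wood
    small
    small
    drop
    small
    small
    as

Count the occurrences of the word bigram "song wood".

Scanning the 33 overlapping bigram windows for "song wood":
  position 6–7: song wood
  position 15–16: song wood

2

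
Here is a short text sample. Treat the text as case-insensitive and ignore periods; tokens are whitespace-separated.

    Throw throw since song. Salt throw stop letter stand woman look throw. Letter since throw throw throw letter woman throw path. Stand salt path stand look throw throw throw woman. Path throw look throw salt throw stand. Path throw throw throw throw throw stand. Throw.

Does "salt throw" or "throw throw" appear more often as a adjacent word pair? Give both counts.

"throw throw" (9 vs 2)

"salt throw": 2 occurrences
"throw throw": 9 occurrences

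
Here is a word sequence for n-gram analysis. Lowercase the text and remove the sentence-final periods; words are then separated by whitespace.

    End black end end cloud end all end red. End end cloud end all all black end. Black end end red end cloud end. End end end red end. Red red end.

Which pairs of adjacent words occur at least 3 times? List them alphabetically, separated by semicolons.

black end; cloud end; end cloud; end end; end red; red end

Bigram counts meeting the condition (at least 3 times):
  black end: 3
  cloud end: 3
  end cloud: 3
  end end: 6
  end red: 4
  red end: 4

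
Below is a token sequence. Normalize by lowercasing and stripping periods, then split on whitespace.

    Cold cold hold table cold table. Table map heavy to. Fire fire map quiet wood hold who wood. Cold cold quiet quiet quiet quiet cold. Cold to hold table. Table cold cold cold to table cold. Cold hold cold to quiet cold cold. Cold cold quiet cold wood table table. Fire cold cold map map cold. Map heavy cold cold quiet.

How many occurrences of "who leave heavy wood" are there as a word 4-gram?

0

Scanning the 58 overlapping 4-gram windows for "who leave heavy wood":
  (none found)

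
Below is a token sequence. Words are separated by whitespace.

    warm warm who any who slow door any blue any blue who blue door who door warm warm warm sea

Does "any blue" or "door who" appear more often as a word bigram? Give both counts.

"any blue": 2 occurrences
"door who": 1 occurrence

"any blue" (2 vs 1)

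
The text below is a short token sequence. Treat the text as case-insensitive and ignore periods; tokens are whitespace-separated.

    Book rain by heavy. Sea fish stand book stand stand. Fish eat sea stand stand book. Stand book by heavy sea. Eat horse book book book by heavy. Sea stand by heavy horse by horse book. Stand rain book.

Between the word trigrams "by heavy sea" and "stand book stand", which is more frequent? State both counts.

"by heavy sea" (3 vs 2)

"by heavy sea": 3 occurrences
"stand book stand": 2 occurrences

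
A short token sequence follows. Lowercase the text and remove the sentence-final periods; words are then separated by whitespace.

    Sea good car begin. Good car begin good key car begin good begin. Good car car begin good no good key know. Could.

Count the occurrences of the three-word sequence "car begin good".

Scanning the 21 overlapping trigram windows for "car begin good":
  position 3–5: car begin good
  position 6–8: car begin good
  position 10–12: car begin good
  position 16–18: car begin good

4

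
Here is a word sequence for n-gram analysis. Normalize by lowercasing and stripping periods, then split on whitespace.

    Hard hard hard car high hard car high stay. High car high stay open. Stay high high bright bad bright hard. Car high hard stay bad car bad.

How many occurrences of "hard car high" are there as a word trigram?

Scanning the 26 overlapping trigram windows for "hard car high":
  position 3–5: hard car high
  position 6–8: hard car high
  position 21–23: hard car high

3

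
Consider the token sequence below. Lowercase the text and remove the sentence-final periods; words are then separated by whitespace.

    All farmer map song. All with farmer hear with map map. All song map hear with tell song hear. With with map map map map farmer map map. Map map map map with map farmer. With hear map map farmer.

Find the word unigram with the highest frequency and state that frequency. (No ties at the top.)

"map", 17 times

Unigram frequencies (highest first):
  map: 17
  with: 7
  farmer: 5
  hear: 4
  all: 3
  song: 3
  … (1 more, each ≤ 1)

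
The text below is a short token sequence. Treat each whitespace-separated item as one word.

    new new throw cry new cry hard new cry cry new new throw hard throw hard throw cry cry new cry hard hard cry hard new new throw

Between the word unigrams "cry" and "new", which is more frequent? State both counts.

"new" (9 vs 8)

"cry": 8 occurrences
"new": 9 occurrences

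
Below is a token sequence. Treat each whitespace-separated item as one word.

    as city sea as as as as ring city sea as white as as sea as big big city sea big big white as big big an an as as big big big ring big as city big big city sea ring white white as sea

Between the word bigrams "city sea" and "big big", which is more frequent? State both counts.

"city sea": 4 occurrences
"big big": 6 occurrences

"big big" (6 vs 4)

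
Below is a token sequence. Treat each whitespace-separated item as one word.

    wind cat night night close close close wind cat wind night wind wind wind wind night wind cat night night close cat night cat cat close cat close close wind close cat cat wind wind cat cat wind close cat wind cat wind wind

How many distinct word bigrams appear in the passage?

44 tokens → 43 bigram windows in total.
Repeated bigrams (each contributes count−1 duplicates):
  cat wind: 5
  wind cat: 5
  wind wind: 5
  close cat: 4
  cat cat: 3
  cat night: 3
  close close: 3
  cat close: 2
  … (6 more repeated)
28 duplicate windows → 43 − 28 = 15 distinct.

15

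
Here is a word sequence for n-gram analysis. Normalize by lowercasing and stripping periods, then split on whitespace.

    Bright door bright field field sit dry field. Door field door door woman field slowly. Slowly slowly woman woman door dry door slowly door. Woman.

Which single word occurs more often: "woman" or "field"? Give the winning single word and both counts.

"field" (5 vs 4)

"woman": 4 occurrences
"field": 5 occurrences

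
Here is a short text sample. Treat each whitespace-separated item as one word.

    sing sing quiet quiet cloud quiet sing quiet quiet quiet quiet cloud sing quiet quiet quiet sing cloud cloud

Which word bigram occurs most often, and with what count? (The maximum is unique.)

Bigram frequencies (highest first):
  quiet quiet: 6
  sing quiet: 3
  quiet cloud: 2
  quiet sing: 2
  sing sing: 1
  cloud quiet: 1
  … (3 more, each ≤ 1)

"quiet quiet", 6 times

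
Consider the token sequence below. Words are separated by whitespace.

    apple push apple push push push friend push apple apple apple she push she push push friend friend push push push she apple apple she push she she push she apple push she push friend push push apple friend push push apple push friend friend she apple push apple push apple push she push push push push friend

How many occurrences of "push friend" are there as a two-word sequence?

5

Scanning the 57 overlapping bigram windows for "push friend":
  position 6–7: push friend
  position 16–17: push friend
  position 34–35: push friend
  position 43–44: push friend
  position 57–58: push friend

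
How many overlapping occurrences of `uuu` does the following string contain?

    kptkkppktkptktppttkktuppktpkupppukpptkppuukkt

Sliding a length-3 window over the 45 characters (43 positions):
  (no match at any position)

0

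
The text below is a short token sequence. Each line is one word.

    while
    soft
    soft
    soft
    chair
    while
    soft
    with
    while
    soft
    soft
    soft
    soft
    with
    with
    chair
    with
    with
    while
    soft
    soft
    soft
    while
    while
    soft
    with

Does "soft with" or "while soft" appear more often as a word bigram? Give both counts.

"while soft" (5 vs 3)

"soft with": 3 occurrences
"while soft": 5 occurrences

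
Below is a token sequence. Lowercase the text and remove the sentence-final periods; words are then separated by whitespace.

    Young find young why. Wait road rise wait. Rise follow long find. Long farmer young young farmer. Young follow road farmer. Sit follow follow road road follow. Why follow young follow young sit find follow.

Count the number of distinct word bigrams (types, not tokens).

30

35 tokens → 34 bigram windows in total.
Repeated bigrams (each contributes count−1 duplicates):
  farmer young: 2
  follow road: 2
  follow young: 2
  young follow: 2
4 duplicate windows → 34 − 4 = 30 distinct.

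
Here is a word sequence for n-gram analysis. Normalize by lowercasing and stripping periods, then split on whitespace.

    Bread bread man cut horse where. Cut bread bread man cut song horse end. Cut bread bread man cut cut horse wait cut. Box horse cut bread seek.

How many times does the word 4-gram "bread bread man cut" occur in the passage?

Scanning the 25 overlapping 4-gram windows for "bread bread man cut":
  position 1–4: bread bread man cut
  position 8–11: bread bread man cut
  position 16–19: bread bread man cut

3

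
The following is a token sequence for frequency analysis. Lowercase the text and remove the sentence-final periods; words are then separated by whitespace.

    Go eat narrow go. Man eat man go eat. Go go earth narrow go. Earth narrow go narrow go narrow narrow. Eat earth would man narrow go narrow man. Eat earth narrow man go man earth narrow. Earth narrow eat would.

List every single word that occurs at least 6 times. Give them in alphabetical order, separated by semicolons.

earth; eat; go; man; narrow

Unigram counts meeting the condition (at least 6 times):
  earth: 6
  eat: 6
  go: 10
  man: 6
  narrow: 11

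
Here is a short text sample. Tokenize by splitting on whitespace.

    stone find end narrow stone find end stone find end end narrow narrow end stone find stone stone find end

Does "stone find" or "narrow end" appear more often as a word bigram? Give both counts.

"stone find": 5 occurrences
"narrow end": 1 occurrence

"stone find" (5 vs 1)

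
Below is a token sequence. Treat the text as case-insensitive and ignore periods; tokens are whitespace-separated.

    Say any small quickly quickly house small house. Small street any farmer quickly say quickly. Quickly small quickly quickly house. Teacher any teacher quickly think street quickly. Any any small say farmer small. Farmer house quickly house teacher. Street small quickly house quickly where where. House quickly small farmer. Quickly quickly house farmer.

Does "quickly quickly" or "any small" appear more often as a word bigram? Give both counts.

"quickly quickly" (4 vs 2)

"quickly quickly": 4 occurrences
"any small": 2 occurrences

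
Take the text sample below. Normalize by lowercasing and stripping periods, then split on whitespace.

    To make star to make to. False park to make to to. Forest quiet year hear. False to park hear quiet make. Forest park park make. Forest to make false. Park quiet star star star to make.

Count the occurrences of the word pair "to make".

5

Scanning the 36 overlapping bigram windows for "to make":
  position 1–2: to make
  position 4–5: to make
  position 9–10: to make
  position 28–29: to make
  position 36–37: to make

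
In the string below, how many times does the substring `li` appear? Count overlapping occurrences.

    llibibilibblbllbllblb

Sliding a length-2 window over the 21 characters (20 positions):
  position 2–3: li
  position 8–9: li

2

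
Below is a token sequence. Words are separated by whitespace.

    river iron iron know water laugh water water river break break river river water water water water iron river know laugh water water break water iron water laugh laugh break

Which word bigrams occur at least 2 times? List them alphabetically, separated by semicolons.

Bigram counts meeting the condition (at least 2 times):
  laugh water: 2
  water iron: 2
  water laugh: 2
  water water: 5

laugh water; water iron; water laugh; water water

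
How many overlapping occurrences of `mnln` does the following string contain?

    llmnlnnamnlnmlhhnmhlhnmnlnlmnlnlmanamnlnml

Sliding a length-4 window over the 42 characters (39 positions):
  position 3–6: mnln
  position 9–12: mnln
  position 23–26: mnln
  position 28–31: mnln
  position 37–40: mnln

5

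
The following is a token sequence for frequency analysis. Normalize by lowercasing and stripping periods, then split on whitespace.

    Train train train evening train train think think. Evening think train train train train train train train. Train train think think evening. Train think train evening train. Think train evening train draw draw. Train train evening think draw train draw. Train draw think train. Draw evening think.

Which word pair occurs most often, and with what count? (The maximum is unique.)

"train train", 12 times

Bigram frequencies (highest first):
  train train: 12
  train evening: 4
  evening train: 4
  train think: 4
  think train: 4
  train draw: 4
  … (8 more, each ≤ 3)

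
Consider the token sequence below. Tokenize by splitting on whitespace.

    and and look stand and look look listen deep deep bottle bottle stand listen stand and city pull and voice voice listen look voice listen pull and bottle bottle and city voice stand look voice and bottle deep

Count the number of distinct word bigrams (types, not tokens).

29

38 tokens → 37 bigram windows in total.
Repeated bigrams (each contributes count−1 duplicates):
  and bottle: 2
  and city: 2
  and look: 2
  bottle bottle: 2
  look voice: 2
  pull and: 2
  stand and: 2
  voice listen: 2
8 duplicate windows → 37 − 8 = 29 distinct.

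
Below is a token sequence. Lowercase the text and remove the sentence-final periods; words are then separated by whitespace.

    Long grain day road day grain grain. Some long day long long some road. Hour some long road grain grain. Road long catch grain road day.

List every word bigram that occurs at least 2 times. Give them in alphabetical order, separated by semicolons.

grain grain; grain road; road day; some long

Bigram counts meeting the condition (at least 2 times):
  grain grain: 2
  grain road: 2
  road day: 2
  some long: 2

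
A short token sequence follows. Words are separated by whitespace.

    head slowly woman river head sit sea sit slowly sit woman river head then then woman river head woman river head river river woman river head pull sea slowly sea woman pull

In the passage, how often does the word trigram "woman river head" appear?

5

Scanning the 30 overlapping trigram windows for "woman river head":
  position 3–5: woman river head
  position 11–13: woman river head
  position 16–18: woman river head
  position 19–21: woman river head
  position 24–26: woman river head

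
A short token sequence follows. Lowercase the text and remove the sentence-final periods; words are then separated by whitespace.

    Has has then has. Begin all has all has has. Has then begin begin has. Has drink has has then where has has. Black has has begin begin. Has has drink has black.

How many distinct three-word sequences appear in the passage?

33 tokens → 31 trigram windows in total.
Repeated trigrams (each contributes count−1 duplicates):
  has has then: 3
  begin begin has: 2
  begin has has: 2
  has drink has: 2
  has has drink: 2
6 duplicate windows → 31 − 6 = 25 distinct.

25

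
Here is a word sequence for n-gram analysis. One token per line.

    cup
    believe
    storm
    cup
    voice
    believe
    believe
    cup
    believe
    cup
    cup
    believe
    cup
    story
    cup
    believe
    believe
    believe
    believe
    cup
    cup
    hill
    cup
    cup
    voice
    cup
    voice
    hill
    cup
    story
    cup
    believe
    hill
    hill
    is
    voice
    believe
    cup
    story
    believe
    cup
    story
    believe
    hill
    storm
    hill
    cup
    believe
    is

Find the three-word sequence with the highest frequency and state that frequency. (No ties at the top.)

Trigram frequencies (highest first):
  believe cup story: 3
  believe believe cup: 2
  cup believe cup: 2
  believe cup cup: 2
  cup story cup: 2
  story cup believe: 2
  … (32 more, each ≤ 2)

"believe cup story", 3 times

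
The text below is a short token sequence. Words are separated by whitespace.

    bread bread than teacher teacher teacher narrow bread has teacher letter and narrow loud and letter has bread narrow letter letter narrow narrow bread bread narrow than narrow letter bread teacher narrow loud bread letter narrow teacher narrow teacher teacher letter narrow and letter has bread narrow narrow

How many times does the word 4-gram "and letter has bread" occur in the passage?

Scanning the 45 overlapping 4-gram windows for "and letter has bread":
  position 15–18: and letter has bread
  position 43–46: and letter has bread

2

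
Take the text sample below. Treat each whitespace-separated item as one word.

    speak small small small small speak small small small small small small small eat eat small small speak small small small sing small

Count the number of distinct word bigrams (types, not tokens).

23 tokens → 22 bigram windows in total.
Repeated bigrams (each contributes count−1 duplicates):
  small small: 12
  speak small: 3
  small speak: 2
14 duplicate windows → 22 − 14 = 8 distinct.

8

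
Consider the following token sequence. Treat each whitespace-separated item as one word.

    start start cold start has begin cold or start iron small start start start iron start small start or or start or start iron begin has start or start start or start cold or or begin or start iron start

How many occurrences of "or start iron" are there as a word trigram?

Scanning the 38 overlapping trigram windows for "or start iron":
  position 8–10: or start iron
  position 22–24: or start iron
  position 37–39: or start iron

3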